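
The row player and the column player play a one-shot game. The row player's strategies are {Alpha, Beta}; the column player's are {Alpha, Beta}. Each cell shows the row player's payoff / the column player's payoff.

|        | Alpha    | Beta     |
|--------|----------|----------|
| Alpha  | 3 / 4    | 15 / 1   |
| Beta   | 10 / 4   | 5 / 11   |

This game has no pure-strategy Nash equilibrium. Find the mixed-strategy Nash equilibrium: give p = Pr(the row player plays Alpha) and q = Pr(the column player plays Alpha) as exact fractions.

p = 7/10, q = 10/17

In a mixed NE each player is indifferent between their pure strategies, so the opponent's mix sets the indifference.
The column player indifferent between Alpha and Beta: p·4 + (1−p)·4 = p·1 + (1−p)·11 ⟹ 4 + 0p = 11 + (-10)p ⟹ p = 7/10.
The row player indifferent between Alpha and Beta: q·3 + (1−q)·15 = q·10 + (1−q)·5 ⟹ 15 + (-12)q = 5 + 5q ⟹ q = 10/17.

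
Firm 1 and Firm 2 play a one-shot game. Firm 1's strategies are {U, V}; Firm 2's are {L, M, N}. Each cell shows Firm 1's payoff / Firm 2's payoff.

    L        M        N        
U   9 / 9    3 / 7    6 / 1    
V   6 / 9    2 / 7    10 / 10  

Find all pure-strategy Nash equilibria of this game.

(U, L) and (V, N)

Find each player's best response to every opponent strategy; NE are the intersections.
Firm 1's best responses — vs L: U (payoff 9); vs M: U (payoff 3); vs N: V (payoff 10).
Firm 2's best responses — vs U: L (payoff 9); vs V: N (payoff 10).
Mutual best responses occur at (U, L) and (V, N); at each, neither player gains by switching.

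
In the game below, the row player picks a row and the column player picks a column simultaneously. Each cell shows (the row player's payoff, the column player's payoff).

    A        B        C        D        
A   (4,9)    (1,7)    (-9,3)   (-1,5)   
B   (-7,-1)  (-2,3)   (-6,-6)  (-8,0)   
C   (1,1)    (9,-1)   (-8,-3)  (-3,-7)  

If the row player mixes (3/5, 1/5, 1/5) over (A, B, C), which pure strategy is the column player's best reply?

Compute the column player's expected payoff from each pure strategy against the given mix.
A: (3/5)·9 + (1/5)·(-1) + (1/5)·1 = 27/5
B: (3/5)·7 + (1/5)·3 + (1/5)·(-1) = 23/5
C: (3/5)·3 + (1/5)·(-6) + (1/5)·(-3) = 0
D: (3/5)·5 + (1/5)·0 + (1/5)·(-7) = 8/5
Highest expected payoff is 27/5, from A.

A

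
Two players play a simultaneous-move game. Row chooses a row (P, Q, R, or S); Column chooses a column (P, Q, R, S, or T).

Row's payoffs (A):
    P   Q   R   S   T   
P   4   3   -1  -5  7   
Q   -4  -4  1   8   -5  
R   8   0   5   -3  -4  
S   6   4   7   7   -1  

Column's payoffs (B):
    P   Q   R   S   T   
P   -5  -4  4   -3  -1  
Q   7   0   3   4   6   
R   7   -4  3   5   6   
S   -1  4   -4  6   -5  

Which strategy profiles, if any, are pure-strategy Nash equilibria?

(R, P)

Check mutual best responses: a cell is a NE iff neither player can gain by unilaterally deviating.
Row's best responses — vs P: R (payoff 8); vs Q: S (payoff 4); vs R: S (payoff 7); vs S: Q (payoff 8); vs T: P (payoff 7).
Column's best responses — vs P: R (payoff 4); vs Q: P (payoff 7); vs R: P (payoff 7); vs S: S (payoff 6).
The only mutual best response is (R, P); neither player gains by switching there.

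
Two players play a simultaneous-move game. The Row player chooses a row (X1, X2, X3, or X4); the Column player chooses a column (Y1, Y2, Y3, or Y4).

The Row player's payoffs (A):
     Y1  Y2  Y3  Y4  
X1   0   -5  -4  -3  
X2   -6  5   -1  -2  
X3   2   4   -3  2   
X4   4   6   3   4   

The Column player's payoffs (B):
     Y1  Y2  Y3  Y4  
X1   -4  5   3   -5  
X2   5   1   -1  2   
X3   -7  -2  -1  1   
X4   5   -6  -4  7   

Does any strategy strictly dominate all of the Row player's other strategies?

Check whether one of the Row player's strategies beats all alternatives regardless of what the opponent does.
X4 strictly dominates: vs Y1: 4 > each of {0, -6, 2}; vs Y2: 6 > each of {-5, 5, 4}; vs Y3: 3 > each of {-4, -1, -3}; vs Y4: 4 > each of {-3, -2, 2}.

X4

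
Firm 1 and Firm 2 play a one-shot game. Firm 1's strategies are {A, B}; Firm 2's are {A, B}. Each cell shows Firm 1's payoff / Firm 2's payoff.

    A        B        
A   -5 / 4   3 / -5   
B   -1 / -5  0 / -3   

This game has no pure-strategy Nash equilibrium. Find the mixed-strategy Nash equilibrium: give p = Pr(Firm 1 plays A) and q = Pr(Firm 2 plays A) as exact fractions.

In a mixed NE each player is indifferent between their pure strategies, so the opponent's mix sets the indifference.
Firm 2 indifferent between A and B: p·4 + (1−p)·(-5) = p·(-5) + (1−p)·(-3) ⟹ (-5) + 9p = (-3) + (-2)p ⟹ p = 2/11.
Firm 1 indifferent between A and B: q·(-5) + (1−q)·3 = q·(-1) + (1−q)·0 ⟹ 3 + (-8)q = 0 + (-1)q ⟹ q = 3/7.

p = 2/11, q = 3/7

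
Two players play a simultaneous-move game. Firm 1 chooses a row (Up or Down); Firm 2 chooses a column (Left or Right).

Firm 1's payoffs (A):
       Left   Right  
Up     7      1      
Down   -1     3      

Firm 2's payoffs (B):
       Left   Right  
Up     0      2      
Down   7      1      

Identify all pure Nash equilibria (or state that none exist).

A profile is a Nash equilibrium when each player is best-responding to the other.
Firm 1's best responses — vs Left: Up (payoff 7); vs Right: Down (payoff 3).
Firm 2's best responses — vs Up: Right (payoff 2); vs Down: Left (payoff 7).
No cell has both players best-responding. For instance, Firm 1's best reply to Right is Down, but against Down Firm 2 prefers Left over Right.

No pure-strategy Nash equilibrium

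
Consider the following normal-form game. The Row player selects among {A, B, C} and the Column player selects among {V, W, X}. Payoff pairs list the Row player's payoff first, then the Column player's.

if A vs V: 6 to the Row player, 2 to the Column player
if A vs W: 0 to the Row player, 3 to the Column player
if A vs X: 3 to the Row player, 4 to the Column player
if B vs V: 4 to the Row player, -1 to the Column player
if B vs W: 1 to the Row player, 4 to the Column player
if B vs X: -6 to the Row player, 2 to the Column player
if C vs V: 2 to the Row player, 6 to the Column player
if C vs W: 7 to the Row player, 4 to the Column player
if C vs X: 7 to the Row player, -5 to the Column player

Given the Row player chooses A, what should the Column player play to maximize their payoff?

X

With the Row player fixed at A, the Column player's payoffs are: V → 2, W → 3, X → 4.
The maximum is 4, achieved by X.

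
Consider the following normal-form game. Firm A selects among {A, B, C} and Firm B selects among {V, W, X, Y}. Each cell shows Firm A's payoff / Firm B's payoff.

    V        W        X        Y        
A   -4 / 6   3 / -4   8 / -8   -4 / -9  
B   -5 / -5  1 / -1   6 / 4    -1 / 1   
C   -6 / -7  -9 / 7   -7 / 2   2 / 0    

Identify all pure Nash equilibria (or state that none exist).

Find each player's best response to every opponent strategy; NE are the intersections.
Firm A's best responses — vs V: A (payoff -4); vs W: A (payoff 3); vs X: A (payoff 8); vs Y: C (payoff 2).
Firm B's best responses — vs A: V (payoff 6); vs B: X (payoff 4); vs C: W (payoff 7).
The only mutual best response is (A, V); neither player gains by switching there.

(A, V)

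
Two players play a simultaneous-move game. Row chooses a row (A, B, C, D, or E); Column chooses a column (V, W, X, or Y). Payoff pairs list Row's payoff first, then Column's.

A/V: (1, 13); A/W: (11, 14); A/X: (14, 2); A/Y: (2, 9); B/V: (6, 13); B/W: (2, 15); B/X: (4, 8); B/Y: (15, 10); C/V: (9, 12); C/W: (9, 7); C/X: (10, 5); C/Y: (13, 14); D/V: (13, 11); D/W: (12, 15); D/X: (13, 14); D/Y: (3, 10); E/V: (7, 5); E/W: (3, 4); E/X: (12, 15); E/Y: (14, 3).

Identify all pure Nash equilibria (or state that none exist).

A profile is a Nash equilibrium when each player is best-responding to the other.
Row's best responses — vs V: D (payoff 13); vs W: D (payoff 12); vs X: A (payoff 14); vs Y: B (payoff 15).
Column's best responses — vs A: W (payoff 14); vs B: W (payoff 15); vs C: Y (payoff 14); vs D: W (payoff 15); vs E: X (payoff 15).
The only mutual best response is (D, W); neither player gains by switching there.

(D, W)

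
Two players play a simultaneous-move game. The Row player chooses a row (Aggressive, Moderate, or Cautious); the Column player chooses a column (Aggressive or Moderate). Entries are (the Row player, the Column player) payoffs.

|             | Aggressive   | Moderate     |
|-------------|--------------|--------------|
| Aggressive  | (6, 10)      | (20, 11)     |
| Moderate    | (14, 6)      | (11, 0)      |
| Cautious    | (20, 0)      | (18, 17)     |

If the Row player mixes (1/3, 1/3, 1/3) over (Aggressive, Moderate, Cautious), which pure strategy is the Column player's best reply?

Compute the Column player's expected payoff from each pure strategy against the given mix.
Aggressive: (1/3)·10 + (1/3)·6 + (1/3)·0 = 16/3
Moderate: (1/3)·11 + (1/3)·0 + (1/3)·17 = 28/3
Highest expected payoff is 28/3, from Moderate.

Moderate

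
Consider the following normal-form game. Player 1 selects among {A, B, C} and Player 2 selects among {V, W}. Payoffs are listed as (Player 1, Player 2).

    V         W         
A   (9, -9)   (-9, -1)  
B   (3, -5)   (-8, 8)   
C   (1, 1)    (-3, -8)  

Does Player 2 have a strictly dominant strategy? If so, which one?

No strictly dominant strategy

Check whether one of Player 2's strategies beats all alternatives regardless of what the opponent does.
V is not dominant: against A, W gives -1 > -9.
W is not dominant: against C, V gives 1 > -8.
No single strategy is best against every opponent action.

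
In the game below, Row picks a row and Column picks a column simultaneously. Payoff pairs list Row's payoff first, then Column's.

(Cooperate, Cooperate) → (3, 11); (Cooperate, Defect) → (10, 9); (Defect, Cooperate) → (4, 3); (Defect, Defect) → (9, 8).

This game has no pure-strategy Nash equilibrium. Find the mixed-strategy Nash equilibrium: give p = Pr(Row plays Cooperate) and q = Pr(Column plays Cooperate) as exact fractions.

p = 5/7, q = 1/2

In a mixed NE each player is indifferent between their pure strategies, so the opponent's mix sets the indifference.
Column indifferent between Cooperate and Defect: p·11 + (1−p)·3 = p·9 + (1−p)·8 ⟹ 3 + 8p = 8 + 1p ⟹ p = 5/7.
Row indifferent between Cooperate and Defect: q·3 + (1−q)·10 = q·4 + (1−q)·9 ⟹ 10 + (-7)q = 9 + (-5)q ⟹ q = 1/2.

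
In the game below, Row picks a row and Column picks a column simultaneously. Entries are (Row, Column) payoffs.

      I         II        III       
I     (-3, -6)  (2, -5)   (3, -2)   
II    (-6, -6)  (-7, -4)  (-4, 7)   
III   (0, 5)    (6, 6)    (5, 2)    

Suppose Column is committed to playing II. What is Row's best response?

III

With Column fixed at II, Row's payoffs are: I → 2, II → -7, III → 6.
The maximum is 6, achieved by III.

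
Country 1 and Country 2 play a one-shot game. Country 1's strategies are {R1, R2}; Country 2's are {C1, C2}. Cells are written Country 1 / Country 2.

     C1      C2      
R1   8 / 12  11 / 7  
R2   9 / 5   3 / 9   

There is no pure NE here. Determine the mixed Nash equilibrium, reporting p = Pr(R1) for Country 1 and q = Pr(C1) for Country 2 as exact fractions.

In a mixed NE each player is indifferent between their pure strategies, so the opponent's mix sets the indifference.
Country 2 indifferent between C1 and C2: p·12 + (1−p)·5 = p·7 + (1−p)·9 ⟹ 5 + 7p = 9 + (-2)p ⟹ p = 4/9.
Country 1 indifferent between R1 and R2: q·8 + (1−q)·11 = q·9 + (1−q)·3 ⟹ 11 + (-3)q = 3 + 6q ⟹ q = 8/9.

p = 4/9, q = 8/9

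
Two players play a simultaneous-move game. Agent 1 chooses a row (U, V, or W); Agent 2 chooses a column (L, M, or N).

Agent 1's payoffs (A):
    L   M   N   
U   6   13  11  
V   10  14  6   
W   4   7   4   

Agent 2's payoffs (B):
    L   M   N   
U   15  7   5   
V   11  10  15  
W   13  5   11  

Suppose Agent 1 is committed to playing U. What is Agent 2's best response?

With Agent 1 fixed at U, Agent 2's payoffs are: L → 15, M → 7, N → 5.
The maximum is 15, achieved by L.

L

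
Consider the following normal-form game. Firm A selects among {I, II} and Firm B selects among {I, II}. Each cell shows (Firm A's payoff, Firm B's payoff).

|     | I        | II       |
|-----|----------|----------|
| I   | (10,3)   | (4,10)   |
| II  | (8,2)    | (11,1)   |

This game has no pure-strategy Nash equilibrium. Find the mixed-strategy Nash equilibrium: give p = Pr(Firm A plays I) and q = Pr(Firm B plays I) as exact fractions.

In a mixed NE each player is indifferent between their pure strategies, so the opponent's mix sets the indifference.
Firm B indifferent between I and II: p·3 + (1−p)·2 = p·10 + (1−p)·1 ⟹ 2 + 1p = 1 + 9p ⟹ p = 1/8.
Firm A indifferent between I and II: q·10 + (1−q)·4 = q·8 + (1−q)·11 ⟹ 4 + 6q = 11 + (-3)q ⟹ q = 7/9.

p = 1/8, q = 7/9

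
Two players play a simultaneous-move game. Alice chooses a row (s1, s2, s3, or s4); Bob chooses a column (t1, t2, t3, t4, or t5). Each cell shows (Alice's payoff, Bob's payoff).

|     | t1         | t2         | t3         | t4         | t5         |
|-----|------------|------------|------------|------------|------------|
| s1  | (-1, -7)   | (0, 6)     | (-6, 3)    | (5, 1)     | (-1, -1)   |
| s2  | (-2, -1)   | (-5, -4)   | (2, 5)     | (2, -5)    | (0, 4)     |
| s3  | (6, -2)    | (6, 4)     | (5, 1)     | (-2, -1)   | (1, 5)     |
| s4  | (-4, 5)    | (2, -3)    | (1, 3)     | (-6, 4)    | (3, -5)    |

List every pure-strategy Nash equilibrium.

Check mutual best responses: a cell is a NE iff neither player can gain by unilaterally deviating.
Alice's best responses — vs t1: s3 (payoff 6); vs t2: s3 (payoff 6); vs t3: s3 (payoff 5); vs t4: s1 (payoff 5); vs t5: s4 (payoff 3).
Bob's best responses — vs s1: t2 (payoff 6); vs s2: t3 (payoff 5); vs s3: t5 (payoff 5); vs s4: t1 (payoff 5).
No cell has both players best-responding. For instance, Alice's best reply to t1 is s3, but against s3 Bob prefers t5 over t1.

No pure-strategy Nash equilibrium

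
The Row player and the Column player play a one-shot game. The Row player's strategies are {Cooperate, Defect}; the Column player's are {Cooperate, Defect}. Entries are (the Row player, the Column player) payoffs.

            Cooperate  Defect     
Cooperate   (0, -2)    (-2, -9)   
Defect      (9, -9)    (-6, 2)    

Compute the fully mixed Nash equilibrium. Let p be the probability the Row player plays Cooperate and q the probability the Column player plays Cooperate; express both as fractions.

p = 11/18, q = 4/13

In a mixed NE each player is indifferent between their pure strategies, so the opponent's mix sets the indifference.
The Column player indifferent between Cooperate and Defect: p·(-2) + (1−p)·(-9) = p·(-9) + (1−p)·2 ⟹ (-9) + 7p = 2 + (-11)p ⟹ p = 11/18.
The Row player indifferent between Cooperate and Defect: q·0 + (1−q)·(-2) = q·9 + (1−q)·(-6) ⟹ (-2) + 2q = (-6) + 15q ⟹ q = 4/13.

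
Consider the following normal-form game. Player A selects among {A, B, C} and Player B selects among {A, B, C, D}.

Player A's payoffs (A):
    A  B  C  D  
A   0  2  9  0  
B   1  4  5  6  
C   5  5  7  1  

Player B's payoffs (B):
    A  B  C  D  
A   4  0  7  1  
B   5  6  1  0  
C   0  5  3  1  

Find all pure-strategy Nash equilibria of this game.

Find each player's best response to every opponent strategy; NE are the intersections.
Player A's best responses — vs A: C (payoff 5); vs B: C (payoff 5); vs C: A (payoff 9); vs D: B (payoff 6).
Player B's best responses — vs A: C (payoff 7); vs B: B (payoff 6); vs C: B (payoff 5).
Mutual best responses occur at (A, C) and (C, B); at each, neither player gains by switching.

(A, C) and (C, B)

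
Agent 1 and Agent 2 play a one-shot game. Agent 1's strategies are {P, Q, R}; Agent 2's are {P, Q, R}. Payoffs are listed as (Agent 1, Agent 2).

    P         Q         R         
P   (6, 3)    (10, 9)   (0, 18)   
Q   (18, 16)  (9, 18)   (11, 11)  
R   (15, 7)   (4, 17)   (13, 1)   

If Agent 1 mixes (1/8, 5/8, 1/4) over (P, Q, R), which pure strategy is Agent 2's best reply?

Compute Agent 2's expected payoff from each pure strategy against the given mix.
P: (1/8)·3 + (5/8)·16 + (1/4)·7 = 97/8
Q: (1/8)·9 + (5/8)·18 + (1/4)·17 = 133/8
R: (1/8)·18 + (5/8)·11 + (1/4)·1 = 75/8
Highest expected payoff is 133/8, from Q.

Q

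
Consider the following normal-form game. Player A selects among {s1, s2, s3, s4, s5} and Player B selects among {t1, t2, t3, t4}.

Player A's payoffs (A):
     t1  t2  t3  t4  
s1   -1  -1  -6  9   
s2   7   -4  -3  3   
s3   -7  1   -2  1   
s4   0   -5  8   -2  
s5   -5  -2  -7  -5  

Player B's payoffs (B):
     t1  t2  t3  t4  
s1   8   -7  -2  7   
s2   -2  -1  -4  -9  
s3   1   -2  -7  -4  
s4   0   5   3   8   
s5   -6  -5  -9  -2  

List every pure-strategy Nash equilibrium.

A profile is a Nash equilibrium when each player is best-responding to the other.
Player A's best responses — vs t1: s2 (payoff 7); vs t2: s3 (payoff 1); vs t3: s4 (payoff 8); vs t4: s1 (payoff 9).
Player B's best responses — vs s1: t1 (payoff 8); vs s2: t2 (payoff -1); vs s3: t1 (payoff 1); vs s4: t4 (payoff 8); vs s5: t4 (payoff -2).
No cell has both players best-responding. For instance, Player A's best reply to t1 is s2, but against s2 Player B prefers t2 over t1.

There is no pure-strategy Nash equilibrium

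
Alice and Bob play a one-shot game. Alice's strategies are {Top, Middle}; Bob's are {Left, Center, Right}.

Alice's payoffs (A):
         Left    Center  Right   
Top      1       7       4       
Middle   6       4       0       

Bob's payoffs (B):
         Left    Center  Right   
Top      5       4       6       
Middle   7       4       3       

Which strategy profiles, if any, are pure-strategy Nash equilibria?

(Top, Right) and (Middle, Left)

Check mutual best responses: a cell is a NE iff neither player can gain by unilaterally deviating.
Alice's best responses — vs Left: Middle (payoff 6); vs Center: Top (payoff 7); vs Right: Top (payoff 4).
Bob's best responses — vs Top: Right (payoff 6); vs Middle: Left (payoff 7).
Mutual best responses occur at (Top, Right) and (Middle, Left); at each, neither player gains by switching.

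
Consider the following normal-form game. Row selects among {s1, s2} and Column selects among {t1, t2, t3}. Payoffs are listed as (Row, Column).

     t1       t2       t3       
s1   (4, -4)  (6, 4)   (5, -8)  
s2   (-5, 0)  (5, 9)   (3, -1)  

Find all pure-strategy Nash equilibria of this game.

Check mutual best responses: a cell is a NE iff neither player can gain by unilaterally deviating.
Row's best responses — vs t1: s1 (payoff 4); vs t2: s1 (payoff 6); vs t3: s1 (payoff 5).
Column's best responses — vs s1: t2 (payoff 4); vs s2: t2 (payoff 9).
The only mutual best response is (s1, t2); neither player gains by switching there.

(s1, t2)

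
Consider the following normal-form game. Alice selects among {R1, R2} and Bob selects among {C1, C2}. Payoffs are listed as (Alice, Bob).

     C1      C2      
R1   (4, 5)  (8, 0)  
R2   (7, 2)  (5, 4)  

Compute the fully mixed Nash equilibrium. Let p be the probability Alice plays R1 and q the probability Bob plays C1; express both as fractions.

Each player's mixing probability is pinned down by making the *other* player indifferent.
Bob indifferent between C1 and C2: p·5 + (1−p)·2 = p·0 + (1−p)·4 ⟹ 2 + 3p = 4 + (-4)p ⟹ p = 2/7.
Alice indifferent between R1 and R2: q·4 + (1−q)·8 = q·7 + (1−q)·5 ⟹ 8 + (-4)q = 5 + 2q ⟹ q = 1/2.

p = 2/7, q = 1/2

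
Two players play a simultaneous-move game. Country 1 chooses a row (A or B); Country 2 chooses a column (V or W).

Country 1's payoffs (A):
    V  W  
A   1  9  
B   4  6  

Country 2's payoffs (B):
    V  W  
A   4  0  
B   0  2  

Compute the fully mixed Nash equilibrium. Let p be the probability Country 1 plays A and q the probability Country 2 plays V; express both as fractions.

In a mixed NE each player is indifferent between their pure strategies, so the opponent's mix sets the indifference.
Country 2 indifferent between V and W: p·4 + (1−p)·0 = p·0 + (1−p)·2 ⟹ 0 + 4p = 2 + (-2)p ⟹ p = 1/3.
Country 1 indifferent between A and B: q·1 + (1−q)·9 = q·4 + (1−q)·6 ⟹ 9 + (-8)q = 6 + (-2)q ⟹ q = 1/2.

p = 1/3, q = 1/2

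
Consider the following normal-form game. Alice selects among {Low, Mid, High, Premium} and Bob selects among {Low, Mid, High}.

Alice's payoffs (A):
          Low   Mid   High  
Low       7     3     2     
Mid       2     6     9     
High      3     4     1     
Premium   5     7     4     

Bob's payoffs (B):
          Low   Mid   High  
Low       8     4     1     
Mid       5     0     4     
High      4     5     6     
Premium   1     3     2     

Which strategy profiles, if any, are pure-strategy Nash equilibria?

(Low, Low) and (Premium, Mid)

A profile is a Nash equilibrium when each player is best-responding to the other.
Alice's best responses — vs Low: Low (payoff 7); vs Mid: Premium (payoff 7); vs High: Mid (payoff 9).
Bob's best responses — vs Low: Low (payoff 8); vs Mid: Low (payoff 5); vs High: High (payoff 6); vs Premium: Mid (payoff 3).
Mutual best responses occur at (Low, Low) and (Premium, Mid); at each, neither player gains by switching.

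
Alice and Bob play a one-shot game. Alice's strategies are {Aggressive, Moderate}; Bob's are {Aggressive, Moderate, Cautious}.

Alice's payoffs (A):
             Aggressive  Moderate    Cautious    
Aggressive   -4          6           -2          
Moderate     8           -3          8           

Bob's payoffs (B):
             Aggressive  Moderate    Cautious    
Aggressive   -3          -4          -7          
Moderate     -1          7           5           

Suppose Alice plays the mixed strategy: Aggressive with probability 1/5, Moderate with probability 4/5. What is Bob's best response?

Moderate

Bob's best reply maximizes expected payoff against the mix.
Aggressive: (1/5)·(-3) + (4/5)·(-1) = -7/5
Moderate: (1/5)·(-4) + (4/5)·7 = 24/5
Cautious: (1/5)·(-7) + (4/5)·5 = 13/5
Highest expected payoff is 24/5, from Moderate.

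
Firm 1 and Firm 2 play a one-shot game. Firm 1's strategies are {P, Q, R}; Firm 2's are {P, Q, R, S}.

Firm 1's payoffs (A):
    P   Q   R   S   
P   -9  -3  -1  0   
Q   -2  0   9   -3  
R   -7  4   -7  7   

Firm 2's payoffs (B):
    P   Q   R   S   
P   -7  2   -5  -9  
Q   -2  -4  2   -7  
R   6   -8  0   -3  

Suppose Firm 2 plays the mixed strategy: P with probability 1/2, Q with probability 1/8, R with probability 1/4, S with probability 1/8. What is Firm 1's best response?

Compute Firm 1's expected payoff from each pure strategy against the given mix.
P: (1/2)·(-9) + (1/8)·(-3) + (1/4)·(-1) + (1/8)·0 = -41/8
Q: (1/2)·(-2) + (1/8)·0 + (1/4)·9 + (1/8)·(-3) = 7/8
R: (1/2)·(-7) + (1/8)·4 + (1/4)·(-7) + (1/8)·7 = -31/8
Highest expected payoff is 7/8, from Q.

Q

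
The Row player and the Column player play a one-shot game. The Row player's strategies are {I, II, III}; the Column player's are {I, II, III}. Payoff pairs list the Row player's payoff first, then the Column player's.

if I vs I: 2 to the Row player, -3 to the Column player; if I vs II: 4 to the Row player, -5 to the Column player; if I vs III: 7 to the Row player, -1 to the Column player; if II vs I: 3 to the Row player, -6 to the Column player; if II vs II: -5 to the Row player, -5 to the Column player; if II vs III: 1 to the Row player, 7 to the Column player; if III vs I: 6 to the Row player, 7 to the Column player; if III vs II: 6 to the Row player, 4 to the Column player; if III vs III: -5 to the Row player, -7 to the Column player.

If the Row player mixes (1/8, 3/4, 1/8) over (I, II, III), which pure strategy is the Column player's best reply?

III

The Column player's best reply maximizes expected payoff against the mix.
I: (1/8)·(-3) + (3/4)·(-6) + (1/8)·7 = -4
II: (1/8)·(-5) + (3/4)·(-5) + (1/8)·4 = -31/8
III: (1/8)·(-1) + (3/4)·7 + (1/8)·(-7) = 17/4
Highest expected payoff is 17/4, from III.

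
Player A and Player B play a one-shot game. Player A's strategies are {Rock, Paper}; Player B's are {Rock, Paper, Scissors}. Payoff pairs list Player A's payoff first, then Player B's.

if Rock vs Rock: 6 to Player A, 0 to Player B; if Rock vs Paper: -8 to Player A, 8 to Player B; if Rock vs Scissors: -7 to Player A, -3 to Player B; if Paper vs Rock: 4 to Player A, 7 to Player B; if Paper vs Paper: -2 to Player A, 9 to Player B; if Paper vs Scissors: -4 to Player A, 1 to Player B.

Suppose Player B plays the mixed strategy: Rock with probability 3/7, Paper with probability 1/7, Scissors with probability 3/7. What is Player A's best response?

Paper

Compute Player A's expected payoff from each pure strategy against the given mix.
Rock: (3/7)·6 + (1/7)·(-8) + (3/7)·(-7) = -11/7
Paper: (3/7)·4 + (1/7)·(-2) + (3/7)·(-4) = -2/7
Highest expected payoff is -2/7, from Paper.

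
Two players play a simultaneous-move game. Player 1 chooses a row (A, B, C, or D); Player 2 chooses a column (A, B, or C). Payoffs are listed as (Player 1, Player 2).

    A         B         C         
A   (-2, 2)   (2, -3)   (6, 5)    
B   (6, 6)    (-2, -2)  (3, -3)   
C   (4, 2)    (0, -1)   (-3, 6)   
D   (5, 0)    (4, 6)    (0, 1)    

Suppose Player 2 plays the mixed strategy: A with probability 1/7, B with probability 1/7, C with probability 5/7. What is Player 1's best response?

Compute Player 1's expected payoff from each pure strategy against the given mix.
A: (1/7)·(-2) + (1/7)·2 + (5/7)·6 = 30/7
B: (1/7)·6 + (1/7)·(-2) + (5/7)·3 = 19/7
C: (1/7)·4 + (1/7)·0 + (5/7)·(-3) = -11/7
D: (1/7)·5 + (1/7)·4 + (5/7)·0 = 9/7
Highest expected payoff is 30/7, from A.

A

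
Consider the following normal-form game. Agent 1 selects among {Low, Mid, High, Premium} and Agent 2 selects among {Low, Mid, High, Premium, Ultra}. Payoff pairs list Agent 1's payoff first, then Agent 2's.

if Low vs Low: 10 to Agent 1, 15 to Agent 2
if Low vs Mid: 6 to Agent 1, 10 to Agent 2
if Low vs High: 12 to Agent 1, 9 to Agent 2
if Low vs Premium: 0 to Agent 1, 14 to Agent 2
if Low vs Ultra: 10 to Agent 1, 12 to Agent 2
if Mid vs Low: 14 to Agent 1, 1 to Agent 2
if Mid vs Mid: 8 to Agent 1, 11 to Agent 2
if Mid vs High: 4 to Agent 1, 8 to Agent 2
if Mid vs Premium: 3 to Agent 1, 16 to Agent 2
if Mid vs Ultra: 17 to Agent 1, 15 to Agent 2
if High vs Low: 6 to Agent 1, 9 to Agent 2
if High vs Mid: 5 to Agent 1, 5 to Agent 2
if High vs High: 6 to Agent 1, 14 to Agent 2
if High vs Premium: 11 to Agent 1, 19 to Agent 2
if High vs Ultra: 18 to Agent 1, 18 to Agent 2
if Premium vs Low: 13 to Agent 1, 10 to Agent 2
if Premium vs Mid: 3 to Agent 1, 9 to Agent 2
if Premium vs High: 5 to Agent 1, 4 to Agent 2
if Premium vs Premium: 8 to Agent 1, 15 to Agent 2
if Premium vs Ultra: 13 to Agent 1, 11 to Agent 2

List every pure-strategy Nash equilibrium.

(High, Premium)

A profile is a Nash equilibrium when each player is best-responding to the other.
Agent 1's best responses — vs Low: Mid (payoff 14); vs Mid: Mid (payoff 8); vs High: Low (payoff 12); vs Premium: High (payoff 11); vs Ultra: High (payoff 18).
Agent 2's best responses — vs Low: Low (payoff 15); vs Mid: Premium (payoff 16); vs High: Premium (payoff 19); vs Premium: Premium (payoff 15).
The only mutual best response is (High, Premium); neither player gains by switching there.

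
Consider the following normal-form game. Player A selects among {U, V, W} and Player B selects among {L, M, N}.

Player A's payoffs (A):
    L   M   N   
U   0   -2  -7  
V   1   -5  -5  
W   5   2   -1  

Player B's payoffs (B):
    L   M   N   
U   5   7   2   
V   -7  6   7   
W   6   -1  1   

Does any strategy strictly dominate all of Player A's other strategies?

A strategy is strictly dominant if it gives Player A a strictly higher payoff than every other strategy, against every choice by the opponent.
W strictly dominates: vs L: 5 > each of {0, 1}; vs M: 2 > each of {-2, -5}; vs N: -1 > each of {-7, -5}.

W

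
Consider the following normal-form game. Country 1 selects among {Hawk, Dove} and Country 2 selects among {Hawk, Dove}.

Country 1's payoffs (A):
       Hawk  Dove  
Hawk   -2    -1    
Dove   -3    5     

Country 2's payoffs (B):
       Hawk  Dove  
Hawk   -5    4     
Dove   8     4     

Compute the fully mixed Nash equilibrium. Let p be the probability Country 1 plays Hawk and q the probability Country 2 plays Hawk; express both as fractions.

Each player's mixing probability is pinned down by making the *other* player indifferent.
Country 2 indifferent between Hawk and Dove: p·(-5) + (1−p)·8 = p·4 + (1−p)·4 ⟹ 8 + (-13)p = 4 + 0p ⟹ p = 4/13.
Country 1 indifferent between Hawk and Dove: q·(-2) + (1−q)·(-1) = q·(-3) + (1−q)·5 ⟹ (-1) + (-1)q = 5 + (-8)q ⟹ q = 6/7.

p = 4/13, q = 6/7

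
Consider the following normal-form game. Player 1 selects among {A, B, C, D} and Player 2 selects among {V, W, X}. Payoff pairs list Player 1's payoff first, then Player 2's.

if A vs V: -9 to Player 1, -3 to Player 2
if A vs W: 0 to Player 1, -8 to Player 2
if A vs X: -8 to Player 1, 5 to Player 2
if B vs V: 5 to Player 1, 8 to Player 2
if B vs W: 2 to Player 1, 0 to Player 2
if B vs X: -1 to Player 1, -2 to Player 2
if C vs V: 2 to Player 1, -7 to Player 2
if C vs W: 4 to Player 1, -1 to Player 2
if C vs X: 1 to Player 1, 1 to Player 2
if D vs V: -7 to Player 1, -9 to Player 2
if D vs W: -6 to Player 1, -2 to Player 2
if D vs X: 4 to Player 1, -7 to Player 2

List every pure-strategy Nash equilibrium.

Check mutual best responses: a cell is a NE iff neither player can gain by unilaterally deviating.
Player 1's best responses — vs V: B (payoff 5); vs W: C (payoff 4); vs X: D (payoff 4).
Player 2's best responses — vs A: X (payoff 5); vs B: V (payoff 8); vs C: X (payoff 1); vs D: W (payoff -2).
The only mutual best response is (B, V); neither player gains by switching there.

(B, V)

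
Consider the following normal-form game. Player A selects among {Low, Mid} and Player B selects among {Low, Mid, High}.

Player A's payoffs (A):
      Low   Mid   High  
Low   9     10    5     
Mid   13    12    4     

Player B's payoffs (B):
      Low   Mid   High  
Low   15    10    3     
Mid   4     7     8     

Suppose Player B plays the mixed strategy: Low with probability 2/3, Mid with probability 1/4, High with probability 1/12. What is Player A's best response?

Player A's best reply maximizes expected payoff against the mix.
Low: (2/3)·9 + (1/4)·10 + (1/12)·5 = 107/12
Mid: (2/3)·13 + (1/4)·12 + (1/12)·4 = 12
Highest expected payoff is 12, from Mid.

Mid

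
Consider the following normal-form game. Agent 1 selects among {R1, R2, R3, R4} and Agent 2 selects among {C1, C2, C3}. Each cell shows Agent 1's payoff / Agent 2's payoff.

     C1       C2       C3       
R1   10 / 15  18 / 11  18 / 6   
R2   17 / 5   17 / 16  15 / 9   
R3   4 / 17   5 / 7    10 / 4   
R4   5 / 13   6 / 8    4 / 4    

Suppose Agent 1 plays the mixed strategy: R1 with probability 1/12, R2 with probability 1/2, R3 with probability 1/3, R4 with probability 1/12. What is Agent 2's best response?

Compute Agent 2's expected payoff from each pure strategy against the given mix.
C1: (1/12)·15 + (1/2)·5 + (1/3)·17 + (1/12)·13 = 21/2
C2: (1/12)·11 + (1/2)·16 + (1/3)·7 + (1/12)·8 = 143/12
C3: (1/12)·6 + (1/2)·9 + (1/3)·4 + (1/12)·4 = 20/3
Highest expected payoff is 143/12, from C2.

C2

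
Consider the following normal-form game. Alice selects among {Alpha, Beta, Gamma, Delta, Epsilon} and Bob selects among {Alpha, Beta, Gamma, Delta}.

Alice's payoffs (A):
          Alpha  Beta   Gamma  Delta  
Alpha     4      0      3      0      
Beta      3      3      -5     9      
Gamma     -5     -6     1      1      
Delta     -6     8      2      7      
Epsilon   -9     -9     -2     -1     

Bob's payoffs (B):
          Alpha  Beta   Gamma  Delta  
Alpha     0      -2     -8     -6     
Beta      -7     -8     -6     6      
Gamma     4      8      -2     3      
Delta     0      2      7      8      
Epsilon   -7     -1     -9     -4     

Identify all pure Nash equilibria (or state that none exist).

A profile is a Nash equilibrium when each player is best-responding to the other.
Alice's best responses — vs Alpha: Alpha (payoff 4); vs Beta: Delta (payoff 8); vs Gamma: Alpha (payoff 3); vs Delta: Beta (payoff 9).
Bob's best responses — vs Alpha: Alpha (payoff 0); vs Beta: Delta (payoff 6); vs Gamma: Beta (payoff 8); vs Delta: Delta (payoff 8); vs Epsilon: Beta (payoff -1).
Mutual best responses occur at (Alpha, Alpha) and (Beta, Delta); at each, neither player gains by switching.

(Alpha, Alpha) and (Beta, Delta)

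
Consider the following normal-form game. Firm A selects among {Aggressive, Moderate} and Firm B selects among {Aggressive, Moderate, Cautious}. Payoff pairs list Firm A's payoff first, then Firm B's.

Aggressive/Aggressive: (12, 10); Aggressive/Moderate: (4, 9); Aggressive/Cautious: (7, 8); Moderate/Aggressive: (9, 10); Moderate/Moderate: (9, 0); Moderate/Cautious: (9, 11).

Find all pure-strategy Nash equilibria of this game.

Check mutual best responses: a cell is a NE iff neither player can gain by unilaterally deviating.
Firm A's best responses — vs Aggressive: Aggressive (payoff 12); vs Moderate: Moderate (payoff 9); vs Cautious: Moderate (payoff 9).
Firm B's best responses — vs Aggressive: Aggressive (payoff 10); vs Moderate: Cautious (payoff 11).
Mutual best responses occur at (Aggressive, Aggressive) and (Moderate, Cautious); at each, neither player gains by switching.

(Aggressive, Aggressive) and (Moderate, Cautious)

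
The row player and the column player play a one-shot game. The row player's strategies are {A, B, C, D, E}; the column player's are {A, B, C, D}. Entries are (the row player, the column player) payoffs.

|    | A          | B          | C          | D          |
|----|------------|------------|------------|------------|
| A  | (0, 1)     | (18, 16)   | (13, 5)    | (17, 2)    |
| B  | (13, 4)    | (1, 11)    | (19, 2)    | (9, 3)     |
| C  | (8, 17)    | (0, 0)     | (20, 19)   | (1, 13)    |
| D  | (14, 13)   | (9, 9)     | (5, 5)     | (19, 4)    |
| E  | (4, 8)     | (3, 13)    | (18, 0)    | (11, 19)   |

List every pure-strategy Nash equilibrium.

Check mutual best responses: a cell is a NE iff neither player can gain by unilaterally deviating.
The row player's best responses — vs A: D (payoff 14); vs B: A (payoff 18); vs C: C (payoff 20); vs D: D (payoff 19).
The column player's best responses — vs A: B (payoff 16); vs B: B (payoff 11); vs C: C (payoff 19); vs D: A (payoff 13); vs E: D (payoff 19).
Mutual best responses occur at (A, B), (C, C), and (D, A); at each, neither player gains by switching.

(A, B), (C, C), and (D, A)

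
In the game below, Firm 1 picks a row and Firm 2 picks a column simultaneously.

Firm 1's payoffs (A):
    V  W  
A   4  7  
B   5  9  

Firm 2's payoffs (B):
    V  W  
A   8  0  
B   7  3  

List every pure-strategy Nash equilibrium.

A profile is a Nash equilibrium when each player is best-responding to the other.
Firm 1's best responses — vs V: B (payoff 5); vs W: B (payoff 9).
Firm 2's best responses — vs A: V (payoff 8); vs B: V (payoff 7).
The only mutual best response is (B, V); neither player gains by switching there.

(B, V)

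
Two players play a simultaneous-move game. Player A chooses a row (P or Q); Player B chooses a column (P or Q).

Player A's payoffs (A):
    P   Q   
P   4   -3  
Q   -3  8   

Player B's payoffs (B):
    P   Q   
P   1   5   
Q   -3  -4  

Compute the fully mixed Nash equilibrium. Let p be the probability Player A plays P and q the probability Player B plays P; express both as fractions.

In a mixed NE each player is indifferent between their pure strategies, so the opponent's mix sets the indifference.
Player B indifferent between P and Q: p·1 + (1−p)·(-3) = p·5 + (1−p)·(-4) ⟹ (-3) + 4p = (-4) + 9p ⟹ p = 1/5.
Player A indifferent between P and Q: q·4 + (1−q)·(-3) = q·(-3) + (1−q)·8 ⟹ (-3) + 7q = 8 + (-11)q ⟹ q = 11/18.

p = 1/5, q = 11/18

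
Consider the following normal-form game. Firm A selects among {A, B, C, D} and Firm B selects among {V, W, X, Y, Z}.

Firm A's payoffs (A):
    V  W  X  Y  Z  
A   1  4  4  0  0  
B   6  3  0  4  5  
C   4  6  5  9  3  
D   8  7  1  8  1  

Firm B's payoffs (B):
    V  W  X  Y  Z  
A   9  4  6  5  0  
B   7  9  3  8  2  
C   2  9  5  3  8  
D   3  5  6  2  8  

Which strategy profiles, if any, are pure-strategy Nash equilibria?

None

Check mutual best responses: a cell is a NE iff neither player can gain by unilaterally deviating.
Firm A's best responses — vs V: D (payoff 8); vs W: D (payoff 7); vs X: C (payoff 5); vs Y: C (payoff 9); vs Z: B (payoff 5).
Firm B's best responses — vs A: V (payoff 9); vs B: W (payoff 9); vs C: W (payoff 9); vs D: Z (payoff 8).
No cell has both players best-responding. For instance, Firm A's best reply to Y is C, but against C Firm B prefers W over Y.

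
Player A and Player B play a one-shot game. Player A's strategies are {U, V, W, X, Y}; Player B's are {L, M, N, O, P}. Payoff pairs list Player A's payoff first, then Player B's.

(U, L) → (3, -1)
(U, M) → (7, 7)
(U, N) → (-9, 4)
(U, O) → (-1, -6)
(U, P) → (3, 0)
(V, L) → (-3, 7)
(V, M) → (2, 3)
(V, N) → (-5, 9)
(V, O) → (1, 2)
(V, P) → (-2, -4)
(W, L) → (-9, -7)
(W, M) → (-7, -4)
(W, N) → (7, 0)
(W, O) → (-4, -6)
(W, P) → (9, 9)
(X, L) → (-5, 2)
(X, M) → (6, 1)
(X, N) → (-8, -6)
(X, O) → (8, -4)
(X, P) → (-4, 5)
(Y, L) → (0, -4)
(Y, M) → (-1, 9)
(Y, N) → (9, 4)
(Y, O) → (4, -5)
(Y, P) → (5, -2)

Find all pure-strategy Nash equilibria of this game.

Check mutual best responses: a cell is a NE iff neither player can gain by unilaterally deviating.
Player A's best responses — vs L: U (payoff 3); vs M: U (payoff 7); vs N: Y (payoff 9); vs O: X (payoff 8); vs P: W (payoff 9).
Player B's best responses — vs U: M (payoff 7); vs V: N (payoff 9); vs W: P (payoff 9); vs X: P (payoff 5); vs Y: M (payoff 9).
Mutual best responses occur at (U, M) and (W, P); at each, neither player gains by switching.

(U, M) and (W, P)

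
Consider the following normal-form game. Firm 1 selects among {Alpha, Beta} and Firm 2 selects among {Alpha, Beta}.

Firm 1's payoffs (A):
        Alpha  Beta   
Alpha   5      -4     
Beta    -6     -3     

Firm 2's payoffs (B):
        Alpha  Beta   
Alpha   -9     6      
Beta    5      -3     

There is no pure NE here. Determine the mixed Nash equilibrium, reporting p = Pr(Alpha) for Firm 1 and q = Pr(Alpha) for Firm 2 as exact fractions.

p = 8/23, q = 1/12

In a mixed NE each player is indifferent between their pure strategies, so the opponent's mix sets the indifference.
Firm 2 indifferent between Alpha and Beta: p·(-9) + (1−p)·5 = p·6 + (1−p)·(-3) ⟹ 5 + (-14)p = (-3) + 9p ⟹ p = 8/23.
Firm 1 indifferent between Alpha and Beta: q·5 + (1−q)·(-4) = q·(-6) + (1−q)·(-3) ⟹ (-4) + 9q = (-3) + (-3)q ⟹ q = 1/12.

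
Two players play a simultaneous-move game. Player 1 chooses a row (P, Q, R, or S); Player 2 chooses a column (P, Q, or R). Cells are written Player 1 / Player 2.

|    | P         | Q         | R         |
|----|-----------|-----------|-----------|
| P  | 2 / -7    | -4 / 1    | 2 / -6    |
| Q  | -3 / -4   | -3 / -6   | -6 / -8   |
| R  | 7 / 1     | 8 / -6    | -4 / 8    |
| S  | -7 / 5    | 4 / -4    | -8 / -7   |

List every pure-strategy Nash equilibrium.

None

Find each player's best response to every opponent strategy; NE are the intersections.
Player 1's best responses — vs P: R (payoff 7); vs Q: R (payoff 8); vs R: P (payoff 2).
Player 2's best responses — vs P: Q (payoff 1); vs Q: P (payoff -4); vs R: R (payoff 8); vs S: P (payoff 5).
No cell has both players best-responding. For instance, Player 1's best reply to Q is R, but against R Player 2 prefers R over Q.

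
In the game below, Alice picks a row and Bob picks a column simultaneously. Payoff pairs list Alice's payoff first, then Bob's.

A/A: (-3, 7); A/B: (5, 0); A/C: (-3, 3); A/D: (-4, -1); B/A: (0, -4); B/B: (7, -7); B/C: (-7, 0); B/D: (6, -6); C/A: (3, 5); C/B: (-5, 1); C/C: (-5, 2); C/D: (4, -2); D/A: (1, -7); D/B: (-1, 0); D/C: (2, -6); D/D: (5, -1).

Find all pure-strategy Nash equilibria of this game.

Check mutual best responses: a cell is a NE iff neither player can gain by unilaterally deviating.
Alice's best responses — vs A: C (payoff 3); vs B: B (payoff 7); vs C: D (payoff 2); vs D: B (payoff 6).
Bob's best responses — vs A: A (payoff 7); vs B: C (payoff 0); vs C: A (payoff 5); vs D: B (payoff 0).
The only mutual best response is (C, A); neither player gains by switching there.

(C, A)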